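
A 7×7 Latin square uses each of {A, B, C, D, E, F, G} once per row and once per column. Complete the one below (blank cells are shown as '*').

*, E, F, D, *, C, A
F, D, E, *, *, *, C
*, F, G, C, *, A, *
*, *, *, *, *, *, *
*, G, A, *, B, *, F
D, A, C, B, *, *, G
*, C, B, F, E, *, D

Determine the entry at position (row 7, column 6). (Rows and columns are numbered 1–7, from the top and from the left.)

G

Cell (r1,c5): row 1 has {A,C,D,E,F}; column 5 has {B,E} → G.
Cell (r2,c5): row 2 has {C,D,E,F}; column 5 has {B,E,G} → A.
Cell (r3,c5): row 3 has {A,C,F,G}; column 5 has {A,B,E,G} → D.
Cell (r4,c2): row 4 is empty so far; column 2 has {A,C,D,E,F,G} → B.
Cell (r4,c3): row 4 has {B}; column 3 has {A,B,C,E,F,G} → D.
Cell (r4,c7): row 4 has {B,D}; column 7 has {A,C,D,F,G} → E.
Cell (r5,c4): row 5 has {A,B,F,G}; column 4 has {B,C,D,F} → E.
Cell (r5,c6): row 5 has {A,B,E,F,G}; column 6 has {A,C} → D.
Cell (r6,c5): row 6 has {A,B,C,D,G}; column 5 has {A,B,D,E,G} → F.
Cell (r6,c6): row 6 has {A,B,C,D,F,G}; column 6 has {A,C,D} → E.
Cell (r7,c6): row 7 has {B,C,D,E,F}; column 6 has {A,C,D,E} → G.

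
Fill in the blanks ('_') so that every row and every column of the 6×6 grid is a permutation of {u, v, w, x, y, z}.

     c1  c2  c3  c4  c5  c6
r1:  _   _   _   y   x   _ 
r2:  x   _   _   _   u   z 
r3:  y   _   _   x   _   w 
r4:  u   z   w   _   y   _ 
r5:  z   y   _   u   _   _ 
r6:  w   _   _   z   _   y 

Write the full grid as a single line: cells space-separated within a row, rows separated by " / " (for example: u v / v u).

v w z y x u / x v y w u z / y u v x z w / u z w v y x / z y x u w v / w x u z v y

(r1,c1) = v
(r1,c6) = u
(r4,c4) = v
(r4,c6) = x
(r5,c6) = v
(r6,c5) = v
(r1,c2) = w
(r1,c3) = z
(r2,c2) = v
(r2,c3) = y
(r2,c4) = w
(r3,c2) = u
(r3,c3) = v
(r3,c5) = z
(r5,c3) = x
(r5,c5) = w
(r6,c2) = x
(r6,c3) = u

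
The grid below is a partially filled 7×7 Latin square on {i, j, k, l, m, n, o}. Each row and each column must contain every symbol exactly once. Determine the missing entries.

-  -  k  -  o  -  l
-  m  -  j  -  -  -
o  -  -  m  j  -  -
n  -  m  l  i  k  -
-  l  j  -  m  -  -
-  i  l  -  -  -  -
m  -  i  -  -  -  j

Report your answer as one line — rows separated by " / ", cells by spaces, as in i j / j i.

(r3,c3): row 3 has {j,m,o}; column 3 has {i,j,k,l,m}, so it must be n.
(r4,c7): row 4 has {i,k,l,m,n}; column 7 has {j,l}, so it must be o.
(r2,c3): row 2 has {j,m}; column 3 has {i,j,k,l,m,n}, so it must be o.
(r3,c2): row 3 has {j,m,n,o}; column 2 has {i,l,m}, so it must be k.
(r3,c7): row 3 has {j,k,m,n,o}; column 7 has {j,l,o}, so it must be i.
(r4,c2): row 4 has {i,k,l,m,n,o}; column 2 has {i,k,l,m}, so it must be j.
(r1,c2): row 1 has {k,l,o}; column 2 has {i,j,k,l,m}, so it must be n.
(r1,c4): row 1 has {k,l,n,o}; column 4 has {j,l,m}, so it must be i.
(r3,c6): row 3 has {i,j,k,m,n,o}; column 6 has {k}, so it must be l.
(r7,c2): row 7 has {i,j,m}; column 2 has {i,j,k,l,m,n}, so it must be o.
(r7,c6): row 7 has {i,j,m,o}; column 6 has {k,l}, so it must be n.
(r1,c1): row 1 has {i,k,l,n,o}; column 1 has {m,n,o}, so it must be j.
(r1,c6): row 1 has {i,j,k,l,n,o}; column 6 has {k,l,n}, so it must be m.
(r2,c6): row 2 has {j,m,o}; column 6 has {k,l,m,n}, so it must be i.
(r5,c6): row 5 has {j,l,m}; column 6 has {i,k,l,m,n}, so it must be o.
(r6,c1): row 6 has {i,l}; column 1 has {j,m,n,o}, so it must be k.
(r6,c5): row 6 has {i,k,l}; column 5 has {i,j,m,o}, so it must be n.
(r6,c6): row 6 has {i,k,l,n}; column 6 has {i,k,l,m,n,o}, so it must be j.
(r6,c7): row 6 has {i,j,k,l,n}; column 7 has {i,j,l,o}, so it must be m.
(r7,c4): row 7 has {i,j,m,n,o}; column 4 has {i,j,l,m}, so it must be k.
(r7,c5): row 7 has {i,j,k,m,n,o}; column 5 has {i,j,m,n,o}, so it must be l.
(r2,c1): row 2 has {i,j,m,o}; column 1 has {j,k,m,n,o}, so it must be l.
(r2,c5): row 2 has {i,j,l,m,o}; column 5 has {i,j,l,m,n,o}, so it must be k.
(r2,c7): row 2 has {i,j,k,l,m,o}; column 7 has {i,j,l,m,o}, so it must be n.
(r5,c1): row 5 has {j,l,m,o}; column 1 has {j,k,l,m,n,o}, so it must be i.
(r5,c4): row 5 has {i,j,l,m,o}; column 4 has {i,j,k,l,m}, so it must be n.
(r5,c7): row 5 has {i,j,l,m,n,o}; column 7 has {i,j,l,m,n,o}, so it must be k.
(r6,c4): row 6 has {i,j,k,l,m,n}; column 4 has {i,j,k,l,m,n}, so it must be o.

j n k i o m l / l m o j k i n / o k n m j l i / n j m l i k o / i l j n m o k / k i l o n j m / m o i k l n j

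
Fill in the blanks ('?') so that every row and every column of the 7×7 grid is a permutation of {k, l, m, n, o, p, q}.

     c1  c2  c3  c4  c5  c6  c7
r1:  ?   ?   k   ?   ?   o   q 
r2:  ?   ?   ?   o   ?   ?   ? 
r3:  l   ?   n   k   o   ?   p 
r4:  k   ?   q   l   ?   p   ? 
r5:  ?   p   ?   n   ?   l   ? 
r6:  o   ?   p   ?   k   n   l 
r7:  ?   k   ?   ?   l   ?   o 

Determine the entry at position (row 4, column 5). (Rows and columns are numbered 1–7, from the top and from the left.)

m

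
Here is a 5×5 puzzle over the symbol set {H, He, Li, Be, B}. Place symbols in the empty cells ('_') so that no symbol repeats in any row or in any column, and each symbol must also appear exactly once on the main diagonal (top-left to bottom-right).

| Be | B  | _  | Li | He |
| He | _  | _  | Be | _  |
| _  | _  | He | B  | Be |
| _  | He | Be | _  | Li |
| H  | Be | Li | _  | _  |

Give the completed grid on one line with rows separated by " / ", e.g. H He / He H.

Be B H Li He / He Li B Be H / Li H He B Be / B He Be H Li / H Be Li He B

(r1,c3) = H
(r2,c3) = B
(r2,c5) = H
(r3,c1) = Li
(r3,c2) = H
(r4,c1) = B
(r4,c4) = H
(r5,c4) = He
(r5,c5) = B
(r2,c2) = Li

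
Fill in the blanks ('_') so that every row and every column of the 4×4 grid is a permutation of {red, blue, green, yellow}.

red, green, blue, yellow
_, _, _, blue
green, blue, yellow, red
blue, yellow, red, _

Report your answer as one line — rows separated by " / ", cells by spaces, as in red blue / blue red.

red green blue yellow / yellow red green blue / green blue yellow red / blue yellow red green

(r2,c1): row 2 has {blue}; column 1 has {red,blue,green}, so it must be yellow.
(r2,c2): row 2 has {blue,yellow}; column 2 has {blue,green,yellow}, so it must be red.
(r2,c3): row 2 has {red,blue,yellow}; column 3 has {red,blue,yellow}, so it must be green.
(r4,c4): row 4 has {red,blue,yellow}; column 4 has {red,blue,yellow}, so it must be green.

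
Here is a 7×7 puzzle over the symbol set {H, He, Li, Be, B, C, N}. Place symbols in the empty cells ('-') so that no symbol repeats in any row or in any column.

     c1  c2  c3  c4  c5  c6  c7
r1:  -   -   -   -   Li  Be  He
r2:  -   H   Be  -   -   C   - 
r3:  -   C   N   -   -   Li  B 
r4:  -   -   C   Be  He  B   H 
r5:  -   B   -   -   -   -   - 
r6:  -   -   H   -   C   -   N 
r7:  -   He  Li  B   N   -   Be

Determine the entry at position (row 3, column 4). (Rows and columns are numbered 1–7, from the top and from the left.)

At row 1, column 2: row 1 has {He,Li,Be}; column 2 has {H,He,B,C}; that leaves N.
At row 1, column 3: row 1 has {He,Li,Be,N}; column 3 has {H,Li,Be,C,N}; that leaves B.
At row 2, column 5: row 2 has {H,Be,C}; column 5 has {He,Li,C,N}; that leaves B.
At row 2, column 7: row 2 has {H,Be,B,C}; column 7 has {H,He,Be,B,N}; that leaves Li.
At row 4, column 2: row 4 has {H,He,Be,B,C}; column 2 has {H,He,B,C,N}; that leaves Li.
At row 5, column 3: row 5 has {B}; column 3 has {H,Li,Be,B,C,N}; that leaves He.
At row 5, column 7: row 5 has {He,B}; column 7 has {H,He,Li,Be,B,N}; that leaves C.
At row 6, column 2: row 6 has {H,C,N}; column 2 has {H,He,Li,B,C,N}; that leaves Be.
At row 6, column 6: row 6 has {H,Be,C,N}; column 6 has {Li,Be,B,C}; that leaves He.
At row 7, column 6: row 7 has {He,Li,Be,B,N}; column 6 has {He,Li,Be,B,C}; that leaves H.
At row 4, column 1: row 4 has {H,He,Li,Be,B,C}; column 1 is empty so far; that leaves N.
At row 5, column 6: row 5 has {He,B,C}; column 6 has {H,He,Li,Be,B,C}; that leaves N.
At row 6, column 4: row 6 has {H,He,Be,C,N}; column 4 has {Be,B}; that leaves Li.
At row 7, column 1: row 7 has {H,He,Li,Be,B,N}; column 1 has {N}; that leaves C.
At row 1, column 1: row 1 has {He,Li,Be,B,N}; column 1 has {C,N}; that leaves H.
At row 1, column 4: row 1 has {H,He,Li,Be,B,N}; column 4 has {Li,Be,B}; that leaves C.
At row 2, column 1: row 2 has {H,Li,Be,B,C}; column 1 has {H,C,N}; that leaves He.
At row 2, column 4: row 2 has {H,He,Li,Be,B,C}; column 4 has {Li,Be,B,C}; that leaves N.
At row 3, column 1: row 3 has {Li,B,C,N}; column 1 has {H,He,C,N}; that leaves Be.
At row 3, column 5: row 3 has {Li,Be,B,C,N}; column 5 has {He,Li,B,C,N}; that leaves H.
At row 5, column 1: row 5 has {He,B,C,N}; column 1 has {H,He,Be,C,N}; that leaves Li.
At row 5, column 4: row 5 has {He,Li,B,C,N}; column 4 has {Li,Be,B,C,N}; that leaves H.
At row 5, column 5: row 5 has {H,He,Li,B,C,N}; column 5 has {H,He,Li,B,C,N}; that leaves Be.
At row 6, column 1: row 6 has {H,He,Li,Be,C,N}; column 1 has {H,He,Li,Be,C,N}; that leaves B.
At row 3, column 4: row 3 has {H,Li,Be,B,C,N}; column 4 has {H,Li,Be,B,C,N}; that leaves He.

He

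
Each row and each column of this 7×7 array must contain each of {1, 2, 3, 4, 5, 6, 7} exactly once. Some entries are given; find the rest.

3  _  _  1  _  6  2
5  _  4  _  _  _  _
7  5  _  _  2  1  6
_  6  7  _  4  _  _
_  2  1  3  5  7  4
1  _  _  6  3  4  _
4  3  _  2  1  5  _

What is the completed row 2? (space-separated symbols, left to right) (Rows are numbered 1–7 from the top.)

5 1 4 7 6 2 3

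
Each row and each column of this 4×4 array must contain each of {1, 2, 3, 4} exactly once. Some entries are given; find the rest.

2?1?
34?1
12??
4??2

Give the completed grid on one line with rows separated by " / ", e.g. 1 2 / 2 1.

2 3 1 4 / 3 4 2 1 / 1 2 4 3 / 4 1 3 2

At row 1, column 2: row 1 has {1,2}; column 2 has {2,4}; that leaves 3.
At row 1, column 4: row 1 has {1,2,3}; column 4 has {1,2}; that leaves 4.
At row 2, column 3: row 2 has {1,3,4}; column 3 has {1}; that leaves 2.
At row 3, column 4: row 3 has {1,2}; column 4 has {1,2,4}; that leaves 3.
At row 4, column 2: row 4 has {2,4}; column 2 has {2,3,4}; that leaves 1.
At row 4, column 3: row 4 has {1,2,4}; column 3 has {1,2}; that leaves 3.
At row 3, column 3: row 3 has {1,2,3}; column 3 has {1,2,3}; that leaves 4.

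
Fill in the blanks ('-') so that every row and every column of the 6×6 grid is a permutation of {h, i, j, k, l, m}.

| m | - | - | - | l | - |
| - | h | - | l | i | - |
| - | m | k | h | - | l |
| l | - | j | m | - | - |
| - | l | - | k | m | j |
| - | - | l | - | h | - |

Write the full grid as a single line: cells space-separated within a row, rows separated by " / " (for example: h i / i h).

m k h j l i / j h m l i k / i m k h j l / l i j m k h / h l i k m j / k j l i h m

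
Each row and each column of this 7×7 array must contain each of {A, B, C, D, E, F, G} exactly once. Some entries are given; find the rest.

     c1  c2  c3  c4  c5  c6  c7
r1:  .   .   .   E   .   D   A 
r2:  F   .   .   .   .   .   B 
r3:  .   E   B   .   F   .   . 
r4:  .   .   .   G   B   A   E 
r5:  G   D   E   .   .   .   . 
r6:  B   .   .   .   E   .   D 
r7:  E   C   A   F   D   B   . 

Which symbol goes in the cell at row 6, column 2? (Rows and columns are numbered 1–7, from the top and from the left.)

A

row 1 has {A,D,E}; column 1 has {B,E,F,G} — only C is left for (r1,c1).
row 1 has {A,C,D,E}; column 5 has {B,D,E,F} — only G is left for (r1,c5).
row 4 has {A,B,E,G}; column 1 has {B,C,E,F,G} — only D is left for (r4,c1).
row 4 has {A,B,D,E,G}; column 2 has {C,D,E} — only F is left for (r4,c2).
row 4 has {A,B,D,E,F,G}; column 3 has {A,B,E} — only C is left for (r4,c3).
row 7 has {A,B,C,D,E,F}; column 7 has {A,B,D,E} — only G is left for (r7,c7).
row 1 has {A,C,D,E,G}; column 2 has {C,D,E,F} — only B is left for (r1,c2).
row 1 has {A,B,C,D,E,G}; column 3 has {A,B,C,E} — only F is left for (r1,c3).
row 3 has {B,E,F}; column 1 has {B,C,D,E,F,G} — only A is left for (r3,c1).
row 3 has {A,B,E,F}; column 7 has {A,B,D,E,G} — only C is left for (r3,c7).
row 5 has {D,E,G}; column 7 has {A,B,C,D,E,G} — only F is left for (r5,c7).
row 6 has {B,D,E}; column 3 has {A,B,C,E,F} — only G is left for (r6,c3).
row 2 has {B,F}; column 3 has {A,B,C,E,F,G} — only D is left for (r2,c3).
row 3 has {A,B,C,E,F}; column 4 has {E,F,G} — only D is left for (r3,c4).
row 3 has {A,B,C,D,E,F}; column 6 has {A,B,D} — only G is left for (r3,c6).
row 5 has {D,E,F,G}; column 6 has {A,B,D,G} — only C is left for (r5,c6).
row 6 has {B,D,E,G}; column 2 has {B,C,D,E,F} — only A is left for (r6,c2).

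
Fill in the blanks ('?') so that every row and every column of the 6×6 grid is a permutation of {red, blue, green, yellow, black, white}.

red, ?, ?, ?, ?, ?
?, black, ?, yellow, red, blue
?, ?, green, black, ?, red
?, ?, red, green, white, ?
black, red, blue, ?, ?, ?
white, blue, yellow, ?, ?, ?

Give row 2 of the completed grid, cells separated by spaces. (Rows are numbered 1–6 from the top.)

green black white yellow red blue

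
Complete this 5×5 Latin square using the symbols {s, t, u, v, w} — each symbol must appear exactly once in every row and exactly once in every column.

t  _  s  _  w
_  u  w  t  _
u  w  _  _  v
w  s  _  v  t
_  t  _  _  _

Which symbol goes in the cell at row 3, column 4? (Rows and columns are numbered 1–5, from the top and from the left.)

row 1 has {s,t,w}; column 2 has {s,t,u,w} — only v is left for (r1,c2).
row 1 has {s,t,v,w}; column 4 has {t,v} — only u is left for (r1,c4).
row 2 has {t,u,w}; column 5 has {t,v,w} — only s is left for (r2,c5).
row 3 has {u,v,w}; column 3 has {s,w} — only t is left for (r3,c3).
row 3 has {t,u,v,w}; column 4 has {t,u,v} — only s is left for (r3,c4).

s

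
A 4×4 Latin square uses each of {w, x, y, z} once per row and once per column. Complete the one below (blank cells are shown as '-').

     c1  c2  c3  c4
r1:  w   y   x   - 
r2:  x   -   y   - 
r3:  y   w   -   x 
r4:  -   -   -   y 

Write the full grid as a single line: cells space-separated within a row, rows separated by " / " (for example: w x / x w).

w y x z / x z y w / y w z x / z x w y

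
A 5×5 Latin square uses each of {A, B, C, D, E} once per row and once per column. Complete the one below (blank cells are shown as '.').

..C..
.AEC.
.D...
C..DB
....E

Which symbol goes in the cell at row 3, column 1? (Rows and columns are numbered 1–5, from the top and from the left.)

Cell (r2,c5): row 2 has {A,C,E}; column 5 has {B,E} → D.
Cell (r4,c2): row 4 has {B,C,D}; column 2 has {A,D} → E.
Cell (r4,c3): row 4 has {B,C,D,E}; column 3 has {C,E} → A.
Cell (r1,c2): row 1 has {C}; column 2 has {A,D,E} → B.
Cell (r1,c5): row 1 has {B,C}; column 5 has {B,D,E} → A.
Cell (r2,c1): row 2 has {A,C,D,E}; column 1 has {C} → B.
Cell (r3,c3): row 3 has {D}; column 3 has {A,C,E} → B.
Cell (r3,c5): row 3 has {B,D}; column 5 has {A,B,D,E} → C.
Cell (r5,c2): row 5 has {E}; column 2 has {A,B,D,E} → C.
Cell (r5,c3): row 5 has {C,E}; column 3 has {A,B,C,E} → D.
Cell (r1,c4): row 1 has {A,B,C}; column 4 has {C,D} → E.
Cell (r3,c4): row 3 has {B,C,D}; column 4 has {C,D,E} → A.
Cell (r5,c1): row 5 has {C,D,E}; column 1 has {B,C} → A.
Cell (r5,c4): row 5 has {A,C,D,E}; column 4 has {A,C,D,E} → B.
Cell (r1,c1): row 1 has {A,B,C,E}; column 1 has {A,B,C} → D.
Cell (r3,c1): row 3 has {A,B,C,D}; column 1 has {A,B,C,D} → E.

E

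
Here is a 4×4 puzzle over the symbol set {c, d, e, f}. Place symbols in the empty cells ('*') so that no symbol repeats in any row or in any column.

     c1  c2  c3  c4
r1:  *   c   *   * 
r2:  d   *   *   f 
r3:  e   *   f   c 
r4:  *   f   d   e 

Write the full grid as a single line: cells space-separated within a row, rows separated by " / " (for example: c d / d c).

f c e d / d e c f / e d f c / c f d e

(r1,c1) = f
(r1,c3) = e
(r1,c4) = d
(r2,c2) = e
(r2,c3) = c
(r3,c2) = d
(r4,c1) = c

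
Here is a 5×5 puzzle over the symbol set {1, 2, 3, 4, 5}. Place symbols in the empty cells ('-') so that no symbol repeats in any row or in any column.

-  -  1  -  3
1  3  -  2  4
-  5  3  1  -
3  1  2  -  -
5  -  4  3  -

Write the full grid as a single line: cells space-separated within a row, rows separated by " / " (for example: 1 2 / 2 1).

2 4 1 5 3 / 1 3 5 2 4 / 4 5 3 1 2 / 3 1 2 4 5 / 5 2 4 3 1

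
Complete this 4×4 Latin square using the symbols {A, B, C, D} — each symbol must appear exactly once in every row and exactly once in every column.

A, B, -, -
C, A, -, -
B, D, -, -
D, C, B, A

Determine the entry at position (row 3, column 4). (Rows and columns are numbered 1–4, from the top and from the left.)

C

(r2,c3) = D
(r2,c4) = B
(r3,c4) = C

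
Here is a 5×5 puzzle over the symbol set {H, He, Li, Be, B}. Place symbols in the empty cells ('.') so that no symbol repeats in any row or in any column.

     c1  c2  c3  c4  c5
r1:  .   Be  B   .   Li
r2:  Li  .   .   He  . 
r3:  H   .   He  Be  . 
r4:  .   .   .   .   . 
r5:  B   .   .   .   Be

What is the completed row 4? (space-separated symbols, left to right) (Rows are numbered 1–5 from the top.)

Be H Li B He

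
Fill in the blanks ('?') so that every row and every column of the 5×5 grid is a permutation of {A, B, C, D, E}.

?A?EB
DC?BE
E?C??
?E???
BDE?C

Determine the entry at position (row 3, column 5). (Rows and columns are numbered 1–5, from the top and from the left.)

A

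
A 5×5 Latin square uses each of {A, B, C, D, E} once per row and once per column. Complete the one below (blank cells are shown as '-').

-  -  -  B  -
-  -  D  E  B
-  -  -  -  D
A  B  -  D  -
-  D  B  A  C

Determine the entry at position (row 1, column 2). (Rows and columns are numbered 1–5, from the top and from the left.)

C

(r2,c1): row 2 has {B,D,E}; column 1 has {A}, so it must be C.
(r2,c2): row 2 has {B,C,D,E}; column 2 has {B,D}, so it must be A.
(r3,c4): row 3 has {D}; column 4 has {A,B,D,E}, so it must be C.
(r4,c5): row 4 has {A,B,D}; column 5 has {B,C,D}, so it must be E.
(r5,c1): row 5 has {A,B,C,D}; column 1 has {A,C}, so it must be E.
(r1,c1): row 1 has {B}; column 1 has {A,C,E}, so it must be D.
(r1,c5): row 1 has {B,D}; column 5 has {B,C,D,E}, so it must be A.
(r3,c1): row 3 has {C,D}; column 1 has {A,C,D,E}, so it must be B.
(r3,c2): row 3 has {B,C,D}; column 2 has {A,B,D}, so it must be E.
(r3,c3): row 3 has {B,C,D,E}; column 3 has {B,D}, so it must be A.
(r4,c3): row 4 has {A,B,D,E}; column 3 has {A,B,D}, so it must be C.
(r1,c2): row 1 has {A,B,D}; column 2 has {A,B,D,E}, so it must be C.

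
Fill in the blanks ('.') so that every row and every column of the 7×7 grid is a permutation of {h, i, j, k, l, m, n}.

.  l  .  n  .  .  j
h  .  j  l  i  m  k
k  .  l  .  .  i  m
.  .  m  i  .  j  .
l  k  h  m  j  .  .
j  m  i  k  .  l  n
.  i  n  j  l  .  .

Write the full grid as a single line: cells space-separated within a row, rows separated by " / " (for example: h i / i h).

i l k n m h j / h n j l i m k / k j l h n i m / n h m i k j l / l k h m j n i / j m i k h l n / m i n j l k h

(r1,c3): row 1 has {j,l,n}; column 3 has {h,i,j,l,m,n}, so it must be k.
(r1,c6): row 1 has {j,k,l,n}; column 6 has {i,j,l,m}, so it must be h.
(r2,c2): row 2 has {h,i,j,k,l,m}; column 2 has {i,k,l,m}, so it must be n.
(r3,c4): row 3 has {i,k,l,m}; column 4 has {i,j,k,l,m,n}, so it must be h.
(r3,c5): row 3 has {h,i,k,l,m}; column 5 has {i,j,l}, so it must be n.
(r4,c1): row 4 has {i,j,m}; column 1 has {h,j,k,l}, so it must be n.
(r4,c2): row 4 has {i,j,m,n}; column 2 has {i,k,l,m,n}, so it must be h.
(r4,c5): row 4 has {h,i,j,m,n}; column 5 has {i,j,l,n}, so it must be k.
(r4,c7): row 4 has {h,i,j,k,m,n}; column 7 has {j,k,m,n}, so it must be l.
(r5,c6): row 5 has {h,j,k,l,m}; column 6 has {h,i,j,l,m}, so it must be n.
(r5,c7): row 5 has {h,j,k,l,m,n}; column 7 has {j,k,l,m,n}, so it must be i.
(r6,c5): row 6 has {i,j,k,l,m,n}; column 5 has {i,j,k,l,n}, so it must be h.
(r7,c1): row 7 has {i,j,l,n}; column 1 has {h,j,k,l,n}, so it must be m.
(r7,c6): row 7 has {i,j,l,m,n}; column 6 has {h,i,j,l,m,n}, so it must be k.
(r7,c7): row 7 has {i,j,k,l,m,n}; column 7 has {i,j,k,l,m,n}, so it must be h.
(r1,c1): row 1 has {h,j,k,l,n}; column 1 has {h,j,k,l,m,n}, so it must be i.
(r1,c5): row 1 has {h,i,j,k,l,n}; column 5 has {h,i,j,k,l,n}, so it must be m.
(r3,c2): row 3 has {h,i,k,l,m,n}; column 2 has {h,i,k,l,m,n}, so it must be j.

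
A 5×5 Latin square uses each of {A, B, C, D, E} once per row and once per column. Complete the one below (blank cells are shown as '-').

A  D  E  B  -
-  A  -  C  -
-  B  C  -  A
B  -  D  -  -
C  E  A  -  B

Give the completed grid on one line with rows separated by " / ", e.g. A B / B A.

A D E B C / E A B C D / D B C E A / B C D A E / C E A D B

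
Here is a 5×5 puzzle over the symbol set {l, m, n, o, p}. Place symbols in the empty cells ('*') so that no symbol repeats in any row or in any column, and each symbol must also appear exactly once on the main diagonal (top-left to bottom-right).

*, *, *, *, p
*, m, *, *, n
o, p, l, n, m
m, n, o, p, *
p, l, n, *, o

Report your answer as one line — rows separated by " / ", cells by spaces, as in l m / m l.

n o m l p / l m p o n / o p l n m / m n o p l / p l n m o

At row 1, column 1: row 1 has {p}; column 1 has {m,o,p}; the diagonal has {l,m,o,p}; that leaves n.
At row 1, column 2: row 1 has {n,p}; column 2 has {l,m,n,p}; that leaves o.
At row 1, column 3: row 1 has {n,o,p}; column 3 has {l,n,o}; that leaves m.
At row 1, column 4: row 1 has {m,n,o,p}; column 4 has {n,p}; that leaves l.
At row 2, column 1: row 2 has {m,n}; column 1 has {m,n,o,p}; that leaves l.
At row 2, column 3: row 2 has {l,m,n}; column 3 has {l,m,n,o}; that leaves p.
At row 2, column 4: row 2 has {l,m,n,p}; column 4 has {l,n,p}; that leaves o.
At row 4, column 5: row 4 has {m,n,o,p}; column 5 has {m,n,o,p}; that leaves l.
At row 5, column 4: row 5 has {l,n,o,p}; column 4 has {l,n,o,p}; that leaves m.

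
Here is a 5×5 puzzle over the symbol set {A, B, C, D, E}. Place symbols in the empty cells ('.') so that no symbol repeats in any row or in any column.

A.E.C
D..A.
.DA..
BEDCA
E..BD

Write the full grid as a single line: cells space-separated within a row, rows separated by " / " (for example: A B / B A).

(r1,c2): row 1 has {A,C,E}; column 2 has {D,E}, so it must be B.
(r1,c4): row 1 has {A,B,C,E}; column 4 has {A,B,C}, so it must be D.
(r2,c2): row 2 has {A,D}; column 2 has {B,D,E}, so it must be C.
(r2,c3): row 2 has {A,C,D}; column 3 has {A,D,E}, so it must be B.
(r2,c5): row 2 has {A,B,C,D}; column 5 has {A,C,D}, so it must be E.
(r3,c1): row 3 has {A,D}; column 1 has {A,B,D,E}, so it must be C.
(r3,c4): row 3 has {A,C,D}; column 4 has {A,B,C,D}, so it must be E.
(r3,c5): row 3 has {A,C,D,E}; column 5 has {A,C,D,E}, so it must be B.
(r5,c2): row 5 has {B,D,E}; column 2 has {B,C,D,E}, so it must be A.
(r5,c3): row 5 has {A,B,D,E}; column 3 has {A,B,D,E}, so it must be C.

A B E D C / D C B A E / C D A E B / B E D C A / E A C B D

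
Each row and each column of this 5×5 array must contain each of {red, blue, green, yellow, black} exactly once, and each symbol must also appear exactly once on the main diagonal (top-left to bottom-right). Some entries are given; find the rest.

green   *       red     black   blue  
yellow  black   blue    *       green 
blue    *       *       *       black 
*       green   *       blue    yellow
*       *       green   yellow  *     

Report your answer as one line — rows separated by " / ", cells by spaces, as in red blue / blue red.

green yellow red black blue / yellow black blue red green / blue red yellow green black / red green black blue yellow / black blue green yellow red

At row 1, column 2: row 1 has {red,blue,green,black}; column 2 has {green,black}; that leaves yellow.
At row 2, column 4: row 2 has {blue,green,yellow,black}; column 4 has {blue,yellow,black}; that leaves red.
At row 3, column 2: row 3 has {blue,black}; column 2 has {green,yellow,black}; that leaves red.
At row 3, column 3: row 3 has {red,blue,black}; column 3 has {red,blue,green}; the diagonal has {blue,green,black}; that leaves yellow.
At row 3, column 4: row 3 has {red,blue,yellow,black}; column 4 has {red,blue,yellow,black}; that leaves green.
At row 4, column 3: row 4 has {blue,green,yellow}; column 3 has {red,blue,green,yellow}; that leaves black.
At row 5, column 2: row 5 has {green,yellow}; column 2 has {red,green,yellow,black}; that leaves blue.
At row 5, column 5: row 5 has {blue,green,yellow}; column 5 has {blue,green,yellow,black}; the diagonal has {blue,green,yellow,black}; that leaves red.
At row 4, column 1: row 4 has {blue,green,yellow,black}; column 1 has {blue,green,yellow}; that leaves red.
At row 5, column 1: row 5 has {red,blue,green,yellow}; column 1 has {red,blue,green,yellow}; that leaves black.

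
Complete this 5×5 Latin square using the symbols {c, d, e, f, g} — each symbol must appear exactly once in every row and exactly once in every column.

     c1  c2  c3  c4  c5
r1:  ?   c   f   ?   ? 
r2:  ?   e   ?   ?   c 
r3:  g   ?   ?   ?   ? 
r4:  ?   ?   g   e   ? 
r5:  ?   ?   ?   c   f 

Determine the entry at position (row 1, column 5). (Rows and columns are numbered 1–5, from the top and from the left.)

row 2 has {c,e}; column 3 has {f,g} — only d is left for (r2,c3).
row 4 has {e,g}; column 5 has {c,f} — only d is left for (r4,c5).
row 5 has {c,f}; column 3 has {d,f,g} — only e is left for (r5,c3).
row 2 has {c,d,e}; column 1 has {g} — only f is left for (r2,c1).
row 2 has {c,d,e,f}; column 4 has {c,e} — only g is left for (r2,c4).
row 3 has {g}; column 3 has {d,e,f,g} — only c is left for (r3,c3).
row 3 has {c,g}; column 5 has {c,d,f} — only e is left for (r3,c5).
row 4 has {d,e,g}; column 1 has {f,g} — only c is left for (r4,c1).
row 4 has {c,d,e,g}; column 2 has {c,e} — only f is left for (r4,c2).
row 5 has {c,e,f}; column 1 has {c,f,g} — only d is left for (r5,c1).
row 5 has {c,d,e,f}; column 2 has {c,e,f} — only g is left for (r5,c2).
row 1 has {c,f}; column 1 has {c,d,f,g} — only e is left for (r1,c1).
row 1 has {c,e,f}; column 4 has {c,e,g} — only d is left for (r1,c4).
row 1 has {c,d,e,f}; column 5 has {c,d,e,f} — only g is left for (r1,c5).

g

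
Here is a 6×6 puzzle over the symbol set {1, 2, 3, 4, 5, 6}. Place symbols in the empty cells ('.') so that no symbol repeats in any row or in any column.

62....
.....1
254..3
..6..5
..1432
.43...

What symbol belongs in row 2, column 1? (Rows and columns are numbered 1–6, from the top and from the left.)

(r1,c3) = 5
(r1,c6) = 4
(r2,c3) = 2
(r5,c1) = 5
(r5,c2) = 6
(r6,c1) = 1
(r6,c6) = 6
(r1,c5) = 1
(r2,c2) = 3
(r3,c5) = 6
(r4,c2) = 1
(r1,c4) = 3
(r2,c1) = 4

4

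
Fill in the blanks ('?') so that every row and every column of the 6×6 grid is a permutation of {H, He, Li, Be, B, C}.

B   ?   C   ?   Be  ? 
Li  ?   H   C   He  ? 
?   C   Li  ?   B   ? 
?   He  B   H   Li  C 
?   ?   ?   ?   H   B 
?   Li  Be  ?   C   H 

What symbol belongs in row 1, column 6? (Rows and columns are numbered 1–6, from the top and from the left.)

At row 1, column 2: row 1 has {Be,B,C}; column 2 has {He,Li,C}; that leaves H.
At row 2, column 6: row 2 has {H,He,Li,C}; column 6 has {H,B,C}; that leaves Be.
At row 3, column 6: row 3 has {Li,B,C}; column 6 has {H,Be,B,C}; that leaves He.
At row 4, column 1: row 4 has {H,He,Li,B,C}; column 1 has {Li,B}; that leaves Be.
At row 5, column 2: row 5 has {H,B}; column 2 has {H,He,Li,C}; that leaves Be.
At row 5, column 3: row 5 has {H,Be,B}; column 3 has {H,Li,Be,B,C}; that leaves He.
At row 5, column 4: row 5 has {H,He,Be,B}; column 4 has {H,C}; that leaves Li.
At row 6, column 1: row 6 has {H,Li,Be,C}; column 1 has {Li,Be,B}; that leaves He.
At row 6, column 4: row 6 has {H,He,Li,Be,C}; column 4 has {H,Li,C}; that leaves B.
At row 1, column 4: row 1 has {H,Be,B,C}; column 4 has {H,Li,B,C}; that leaves He.
At row 1, column 6: row 1 has {H,He,Be,B,C}; column 6 has {H,He,Be,B,C}; that leaves Li.

Li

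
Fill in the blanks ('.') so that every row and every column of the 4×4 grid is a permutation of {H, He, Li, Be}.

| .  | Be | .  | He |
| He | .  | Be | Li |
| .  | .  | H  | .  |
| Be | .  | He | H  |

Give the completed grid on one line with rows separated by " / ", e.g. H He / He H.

H Be Li He / He H Be Li / Li He H Be / Be Li He H

(r1,c3) = Li
(r2,c2) = H
(r3,c1) = Li
(r3,c2) = He
(r3,c4) = Be
(r4,c2) = Li
(r1,c1) = H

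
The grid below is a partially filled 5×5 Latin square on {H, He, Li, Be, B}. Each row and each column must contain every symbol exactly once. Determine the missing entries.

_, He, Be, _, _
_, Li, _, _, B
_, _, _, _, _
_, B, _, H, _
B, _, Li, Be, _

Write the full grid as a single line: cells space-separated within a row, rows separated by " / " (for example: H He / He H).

H He Be B Li / Be Li H He B / He Be B Li H / Li B He H Be / B H Li Be He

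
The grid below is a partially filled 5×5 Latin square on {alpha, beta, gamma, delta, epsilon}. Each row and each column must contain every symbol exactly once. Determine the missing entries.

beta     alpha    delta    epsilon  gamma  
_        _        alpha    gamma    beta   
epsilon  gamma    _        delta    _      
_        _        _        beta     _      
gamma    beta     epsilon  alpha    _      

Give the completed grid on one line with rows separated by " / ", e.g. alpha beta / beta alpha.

(r2,c1): row 2 has {alpha,beta,gamma}; column 1 has {beta,gamma,epsilon}, so it must be delta.
(r2,c2): row 2 has {alpha,beta,gamma,delta}; column 2 has {alpha,beta,gamma}, so it must be epsilon.
(r3,c3): row 3 has {gamma,delta,epsilon}; column 3 has {alpha,delta,epsilon}, so it must be beta.
(r3,c5): row 3 has {beta,gamma,delta,epsilon}; column 5 has {beta,gamma}, so it must be alpha.
(r4,c1): row 4 has {beta}; column 1 has {beta,gamma,delta,epsilon}, so it must be alpha.
(r4,c2): row 4 has {alpha,beta}; column 2 has {alpha,beta,gamma,epsilon}, so it must be delta.
(r4,c3): row 4 has {alpha,beta,delta}; column 3 has {alpha,beta,delta,epsilon}, so it must be gamma.
(r4,c5): row 4 has {alpha,beta,gamma,delta}; column 5 has {alpha,beta,gamma}, so it must be epsilon.
(r5,c5): row 5 has {alpha,beta,gamma,epsilon}; column 5 has {alpha,beta,gamma,epsilon}, so it must be delta.

beta alpha delta epsilon gamma / delta epsilon alpha gamma beta / epsilon gamma beta delta alpha / alpha delta gamma beta epsilon / gamma beta epsilon alpha delta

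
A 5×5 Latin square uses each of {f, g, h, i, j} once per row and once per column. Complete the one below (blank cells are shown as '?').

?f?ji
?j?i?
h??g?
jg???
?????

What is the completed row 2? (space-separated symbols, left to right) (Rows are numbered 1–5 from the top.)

(r1,c1) = g
(r1,c3) = h
(r2,c1) = f
(r2,c3) = g
(r2,c5) = h

f j g i h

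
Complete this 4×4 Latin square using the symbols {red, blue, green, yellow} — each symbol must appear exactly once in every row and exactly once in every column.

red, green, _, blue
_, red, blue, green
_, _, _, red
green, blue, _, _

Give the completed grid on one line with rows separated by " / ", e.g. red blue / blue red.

red green yellow blue / yellow red blue green / blue yellow green red / green blue red yellow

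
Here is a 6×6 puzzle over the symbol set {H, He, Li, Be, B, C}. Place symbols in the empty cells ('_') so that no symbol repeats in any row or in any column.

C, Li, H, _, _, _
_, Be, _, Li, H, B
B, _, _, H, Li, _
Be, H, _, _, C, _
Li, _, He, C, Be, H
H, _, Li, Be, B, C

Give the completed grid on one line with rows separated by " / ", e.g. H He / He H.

C Li H B He Be / He Be C Li H B / B C Be H Li He / Be H B He C Li / Li B He C Be H / H He Li Be B C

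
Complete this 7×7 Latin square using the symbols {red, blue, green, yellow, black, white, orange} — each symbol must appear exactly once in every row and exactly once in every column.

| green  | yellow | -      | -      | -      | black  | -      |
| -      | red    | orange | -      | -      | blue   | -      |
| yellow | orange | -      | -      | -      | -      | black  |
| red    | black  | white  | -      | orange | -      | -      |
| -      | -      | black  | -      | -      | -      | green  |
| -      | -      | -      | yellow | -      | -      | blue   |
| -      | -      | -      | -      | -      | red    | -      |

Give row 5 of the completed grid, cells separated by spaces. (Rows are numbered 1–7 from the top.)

At row 4, column 7: row 4 has {red,black,white,orange}; column 7 has {blue,green,black}; that leaves yellow.
At row 2, column 7: row 2 has {red,blue,orange}; column 7 has {blue,green,yellow,black}; that leaves white.
At row 4, column 6: row 4 has {red,yellow,black,white,orange}; column 6 has {red,blue,black}; that leaves green.
At row 7, column 7: row 7 has {red}; column 7 has {blue,green,yellow,black,white}; that leaves orange.
At row 1, column 7: row 1 has {green,yellow,black}; column 7 has {blue,green,yellow,black,white,orange}; that leaves red.
At row 2, column 1: row 2 has {red,blue,white,orange}; column 1 has {red,green,yellow}; that leaves black.
At row 2, column 4: row 2 has {red,blue,black,white,orange}; column 4 has {yellow}; that leaves green.
At row 2, column 5: row 2 has {red,blue,green,black,white,orange}; column 5 has {orange}; that leaves yellow.
At row 3, column 6: row 3 has {yellow,black,orange}; column 6 has {red,blue,green,black}; that leaves white.
At row 4, column 4: row 4 has {red,green,yellow,black,white,orange}; column 4 has {green,yellow}; that leaves blue.
At row 6, column 6: row 6 has {blue,yellow}; column 6 has {red,blue,green,black,white}; that leaves orange.
At row 1, column 3: row 1 has {red,green,yellow,black}; column 3 has {black,white,orange}; that leaves blue.
At row 1, column 5: row 1 has {red,blue,green,yellow,black}; column 5 has {yellow,orange}; that leaves white.
At row 3, column 4: row 3 has {yellow,black,white,orange}; column 4 has {blue,green,yellow}; that leaves red.
At row 5, column 6: row 5 has {green,black}; column 6 has {red,blue,green,black,white,orange}; that leaves yellow.
At row 6, column 1: row 6 has {blue,yellow,orange}; column 1 has {red,green,yellow,black}; that leaves white.
At row 6, column 2: row 6 has {blue,yellow,white,orange}; column 2 has {red,yellow,black,orange}; that leaves green.
At row 6, column 3: row 6 has {blue,green,yellow,white,orange}; column 3 has {blue,black,white,orange}; that leaves red.
At row 6, column 5: row 6 has {red,blue,green,yellow,white,orange}; column 5 has {yellow,white,orange}; that leaves black.
At row 7, column 1: row 7 has {red,orange}; column 1 has {red,green,yellow,black,white}; that leaves blue.
At row 7, column 2: row 7 has {red,blue,orange}; column 2 has {red,green,yellow,black,orange}; that leaves white.
At row 7, column 4: row 7 has {red,blue,white,orange}; column 4 has {red,blue,green,yellow}; that leaves black.
At row 7, column 5: row 7 has {red,blue,black,white,orange}; column 5 has {yellow,black,white,orange}; that leaves green.
At row 1, column 4: row 1 has {red,blue,green,yellow,black,white}; column 4 has {red,blue,green,yellow,black}; that leaves orange.
At row 3, column 3: row 3 has {red,yellow,black,white,orange}; column 3 has {red,blue,black,white,orange}; that leaves green.
At row 3, column 5: row 3 has {red,green,yellow,black,white,orange}; column 5 has {green,yellow,black,white,orange}; that leaves blue.
At row 5, column 1: row 5 has {green,yellow,black}; column 1 has {red,blue,green,yellow,black,white}; that leaves orange.
At row 5, column 2: row 5 has {green,yellow,black,orange}; column 2 has {red,green,yellow,black,white,orange}; that leaves blue.
At row 5, column 4: row 5 has {blue,green,yellow,black,orange}; column 4 has {red,blue,green,yellow,black,orange}; that leaves white.
At row 5, column 5: row 5 has {blue,green,yellow,black,white,orange}; column 5 has {blue,green,yellow,black,white,orange}; that leaves red.

orange blue black white red yellow green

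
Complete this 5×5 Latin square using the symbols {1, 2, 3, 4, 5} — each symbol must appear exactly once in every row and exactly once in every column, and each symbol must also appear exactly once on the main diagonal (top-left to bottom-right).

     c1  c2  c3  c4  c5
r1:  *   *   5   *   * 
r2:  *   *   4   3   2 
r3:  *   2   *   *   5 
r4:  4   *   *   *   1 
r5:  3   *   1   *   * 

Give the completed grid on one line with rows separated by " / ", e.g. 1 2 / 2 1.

2 4 5 1 3 / 5 1 4 3 2 / 1 2 3 4 5 / 4 3 2 5 1 / 3 5 1 2 4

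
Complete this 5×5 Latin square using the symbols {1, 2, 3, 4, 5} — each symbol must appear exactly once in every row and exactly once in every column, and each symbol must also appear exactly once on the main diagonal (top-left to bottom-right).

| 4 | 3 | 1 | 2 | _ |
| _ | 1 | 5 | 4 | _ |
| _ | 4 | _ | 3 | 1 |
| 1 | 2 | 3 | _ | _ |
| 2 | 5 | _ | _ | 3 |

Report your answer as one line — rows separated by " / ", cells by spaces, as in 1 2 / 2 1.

4 3 1 2 5 / 3 1 5 4 2 / 5 4 2 3 1 / 1 2 3 5 4 / 2 5 4 1 3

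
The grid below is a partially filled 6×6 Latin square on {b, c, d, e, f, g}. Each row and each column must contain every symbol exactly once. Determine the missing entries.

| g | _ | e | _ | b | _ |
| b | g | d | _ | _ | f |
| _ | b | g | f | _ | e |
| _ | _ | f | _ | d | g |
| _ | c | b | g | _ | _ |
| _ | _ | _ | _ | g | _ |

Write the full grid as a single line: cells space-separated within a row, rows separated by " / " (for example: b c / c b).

(r3,c5) = c
(r4,c2) = e
(r5,c6) = d
(r6,c3) = c
(r6,c6) = b
(r1,c6) = c
(r2,c5) = e
(r3,c1) = d
(r4,c1) = c
(r4,c4) = b
(r5,c5) = f
(r1,c4) = d
(r2,c4) = c
(r5,c1) = e
(r6,c1) = f
(r6,c2) = d
(r6,c4) = e
(r1,c2) = f

g f e d b c / b g d c e f / d b g f c e / c e f b d g / e c b g f d / f d c e g b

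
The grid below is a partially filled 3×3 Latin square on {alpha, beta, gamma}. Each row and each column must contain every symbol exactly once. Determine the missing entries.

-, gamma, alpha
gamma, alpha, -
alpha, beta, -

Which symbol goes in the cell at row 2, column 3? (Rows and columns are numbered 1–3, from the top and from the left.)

row 1 has {alpha,gamma}; column 1 has {alpha,gamma} — only beta is left for (r1,c1).
row 2 has {alpha,gamma}; column 3 has {alpha} — only beta is left for (r2,c3).

beta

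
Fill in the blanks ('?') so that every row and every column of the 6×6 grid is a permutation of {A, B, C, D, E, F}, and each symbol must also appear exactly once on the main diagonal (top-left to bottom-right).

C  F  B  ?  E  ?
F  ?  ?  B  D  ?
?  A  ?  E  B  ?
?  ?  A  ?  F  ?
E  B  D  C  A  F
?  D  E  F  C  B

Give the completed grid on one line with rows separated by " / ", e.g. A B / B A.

C F B A E D / F E C B D A / D A F E B C / B C A D F E / E B D C A F / A D E F C B

At row 2, column 2: row 2 has {B,D,F}; column 2 has {A,B,D,F}; the diagonal has {A,B,C}; that leaves E.
At row 2, column 3: row 2 has {B,D,E,F}; column 3 has {A,B,D,E}; that leaves C.
At row 2, column 6: row 2 has {B,C,D,E,F}; column 6 has {B,F}; that leaves A.
At row 3, column 1: row 3 has {A,B,E}; column 1 has {C,E,F}; that leaves D.
At row 3, column 3: row 3 has {A,B,D,E}; column 3 has {A,B,C,D,E}; the diagonal has {A,B,C,E}; that leaves F.
At row 3, column 6: row 3 has {A,B,D,E,F}; column 6 has {A,B,F}; that leaves C.
At row 4, column 1: row 4 has {A,F}; column 1 has {C,D,E,F}; that leaves B.
At row 4, column 2: row 4 has {A,B,F}; column 2 has {A,B,D,E,F}; that leaves C.
At row 4, column 4: row 4 has {A,B,C,F}; column 4 has {B,C,E,F}; the diagonal has {A,B,C,E,F}; that leaves D.
At row 4, column 6: row 4 has {A,B,C,D,F}; column 6 has {A,B,C,F}; that leaves E.
At row 6, column 1: row 6 has {B,C,D,E,F}; column 1 has {B,C,D,E,F}; that leaves A.
At row 1, column 4: row 1 has {B,C,E,F}; column 4 has {B,C,D,E,F}; that leaves A.
At row 1, column 6: row 1 has {A,B,C,E,F}; column 6 has {A,B,C,E,F}; that leaves D.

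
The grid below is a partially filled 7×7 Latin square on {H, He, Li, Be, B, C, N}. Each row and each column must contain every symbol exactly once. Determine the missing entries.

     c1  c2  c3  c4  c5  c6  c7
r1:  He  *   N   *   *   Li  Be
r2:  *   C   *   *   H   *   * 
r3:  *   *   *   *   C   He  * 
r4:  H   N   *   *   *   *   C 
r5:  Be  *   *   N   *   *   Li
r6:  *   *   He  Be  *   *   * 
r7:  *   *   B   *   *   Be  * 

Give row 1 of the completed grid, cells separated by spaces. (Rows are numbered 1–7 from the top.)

He H N C B Li Be

At row 1, column 5: row 1 has {He,Li,Be,N}; column 5 has {H,C}; that leaves B.
At row 4, column 6: row 4 has {H,C,N}; column 6 has {He,Li,Be}; that leaves B.
At row 5, column 5: row 5 has {Li,Be,N}; column 5 has {H,B,C}; that leaves He.
At row 1, column 2: row 1 has {He,Li,Be,B,N}; column 2 has {C,N}; that leaves H.
At row 1, column 4: row 1 has {H,He,Li,Be,B,N}; column 4 has {Be,N}; that leaves C.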